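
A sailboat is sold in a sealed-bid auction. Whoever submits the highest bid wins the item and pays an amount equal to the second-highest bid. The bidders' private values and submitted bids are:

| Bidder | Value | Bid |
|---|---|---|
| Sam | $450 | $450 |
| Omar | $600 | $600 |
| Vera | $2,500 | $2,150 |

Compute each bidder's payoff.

Payoffs: Sam $0, Omar $0, Vera $1,900.

Ranking the bids: Vera $2,150 > Omar $600 > Sam $450.
Vera has the top bid and wins; the price is the second-highest bid, $600.
Vera's payoff = $2,500 − $600 = $1,900. All other bidders lose, so their payoff is 0.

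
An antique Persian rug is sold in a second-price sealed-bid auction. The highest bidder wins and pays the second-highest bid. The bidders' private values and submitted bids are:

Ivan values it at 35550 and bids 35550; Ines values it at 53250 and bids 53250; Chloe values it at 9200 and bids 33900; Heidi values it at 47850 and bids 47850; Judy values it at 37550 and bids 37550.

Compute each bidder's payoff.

Sorted high to low: Ines 53250 > Heidi 47850 > Judy 37550 > Ivan 35550 > Chloe 33900.
Ines has the top bid and wins; the price is the second-highest bid, 47850.
Ines's payoff = 53250 − 47850 = 5400. All other bidders lose, so their payoff is 0.

Payoffs: Ivan 0, Ines 5400, Chloe 0, Heidi 0, Judy 0.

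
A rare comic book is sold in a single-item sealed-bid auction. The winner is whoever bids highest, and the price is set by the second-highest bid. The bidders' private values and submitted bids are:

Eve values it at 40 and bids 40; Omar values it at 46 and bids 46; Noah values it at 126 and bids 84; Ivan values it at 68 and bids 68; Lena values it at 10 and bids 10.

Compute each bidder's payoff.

Ranking the bids: Noah 84 > Ivan 68 > Omar 46 > Eve 40 > Lena 10.
Noah has the top bid and wins; the price is the second-highest bid, 68.
Noah's payoff = 126 − 68 = 58. All other bidders lose, so their payoff is 0.

Eve 0, Omar 0, Noah 58, Ivan 0, Lena 0.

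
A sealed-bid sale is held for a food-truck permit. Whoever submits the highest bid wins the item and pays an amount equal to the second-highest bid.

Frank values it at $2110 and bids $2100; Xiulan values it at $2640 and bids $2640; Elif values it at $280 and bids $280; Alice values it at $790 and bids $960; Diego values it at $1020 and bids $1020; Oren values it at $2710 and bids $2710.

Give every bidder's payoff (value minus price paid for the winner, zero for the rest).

Frank $0, Xiulan $0, Elif $0, Alice $0, Diego $0, Oren $70.

Bids in descending order: Oren $2710; Xiulan $2640; Frank $2100; Diego $1020; Alice $960; Elif $280.
Oren has the top bid and wins; the price is the second-highest bid, $2640.
Oren's payoff = $2710 − $2640 = $70. All other bidders lose, so their payoff is 0.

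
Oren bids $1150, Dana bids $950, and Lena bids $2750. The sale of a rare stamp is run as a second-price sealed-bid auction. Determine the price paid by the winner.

The winner pays $1150.

Ranking the bids: Lena $2750; Oren $1150; Dana $950.
Lena has the highest bid, so Lena wins.
The second-highest bid is $1150, so that is what Lena pays.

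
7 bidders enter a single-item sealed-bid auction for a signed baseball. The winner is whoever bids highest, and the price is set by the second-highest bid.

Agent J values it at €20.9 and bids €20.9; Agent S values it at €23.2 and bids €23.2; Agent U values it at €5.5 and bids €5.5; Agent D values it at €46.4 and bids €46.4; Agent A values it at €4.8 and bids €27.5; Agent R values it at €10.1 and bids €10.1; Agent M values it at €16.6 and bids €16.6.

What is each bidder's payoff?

Ordered from highest: Agent D €46.4, then Agent A €27.5, then Agent S €23.2, then Agent J €20.9, then Agent M €16.6, then Agent R €10.1, then Agent U €5.5.
Agent D has the top bid and wins; the price is the second-highest bid, €27.5.
Agent D's payoff = €46.4 − €27.5 = €18.9. All other bidders lose, so their payoff is 0.

Agent J €0.0, Agent S €0.0, Agent U €0.0, Agent D €18.9, Agent A €0.0, Agent R €0.0, Agent M €0.0.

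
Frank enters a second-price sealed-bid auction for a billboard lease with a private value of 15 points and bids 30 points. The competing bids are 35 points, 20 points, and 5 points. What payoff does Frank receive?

Highest competing bid: 35 points.
Frank's bid 30 points is not the highest, so Frank loses, pays nothing, and earns zero payoff.

Frank's payoff: 0 points.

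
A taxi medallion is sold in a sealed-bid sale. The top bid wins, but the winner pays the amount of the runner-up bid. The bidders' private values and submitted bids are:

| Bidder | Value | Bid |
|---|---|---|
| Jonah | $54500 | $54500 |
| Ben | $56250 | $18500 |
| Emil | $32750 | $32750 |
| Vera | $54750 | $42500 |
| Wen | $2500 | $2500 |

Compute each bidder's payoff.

Sorted high to low: Jonah $54500 > Vera $42500 > Emil $32750 > Ben $18500 > Wen $2500.
Jonah has the top bid and wins; the price is the second-highest bid, $42500.
Jonah's payoff = $54500 − $42500 = $12000. All other bidders lose, so their payoff is 0.

Jonah $12000, Ben $0, Emil $0, Vera $0, Wen $0.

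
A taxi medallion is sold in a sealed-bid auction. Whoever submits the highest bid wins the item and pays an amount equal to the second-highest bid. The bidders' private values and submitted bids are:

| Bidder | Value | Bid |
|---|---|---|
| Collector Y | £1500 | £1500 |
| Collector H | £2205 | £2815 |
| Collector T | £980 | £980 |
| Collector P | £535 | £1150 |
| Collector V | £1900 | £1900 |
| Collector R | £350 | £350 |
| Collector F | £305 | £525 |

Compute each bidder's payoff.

Payoffs: Collector Y £0, Collector H £305, Collector T £0, Collector P £0, Collector V £0, Collector R £0, Collector F £0.

Ordered from highest: Collector H £2815, then Collector V £1900, then Collector Y £1500, then Collector P £1150, then Collector T £980, then Collector F £525, then Collector R £350.
Collector H has the top bid and wins; the price is the second-highest bid, £1900.
Collector H's payoff = £2205 − £1900 = £305. All other bidders lose, so their payoff is 0.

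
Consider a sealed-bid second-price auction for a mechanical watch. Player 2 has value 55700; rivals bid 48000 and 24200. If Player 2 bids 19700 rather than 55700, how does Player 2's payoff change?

Change in payoff: -7700.

The highest competing bid is 48000.
Bidding truthfully at 55700: Player 2 has the top bid, wins, and pays the second-highest bid 48000. Payoff = 55700 − 48000 = 7700.
Bidding 19700: the top bid is 48000 (a rival), so Player 2 loses. Payoff = 0.
Change = 0 − 7700 = -7700.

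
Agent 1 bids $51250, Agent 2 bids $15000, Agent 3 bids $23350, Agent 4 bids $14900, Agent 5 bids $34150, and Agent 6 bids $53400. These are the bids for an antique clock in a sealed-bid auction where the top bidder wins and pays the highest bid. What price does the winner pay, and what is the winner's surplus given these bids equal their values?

Price $53400; surplus $0.

Ordered from highest: Agent 6 $53400 > Agent 1 $51250 > Agent 5 $34150 > Agent 3 $23350 > Agent 2 $15000 > Agent 4 $14900.
Agent 6 is the highest bidder, so Agent 6 wins.
Under the first-price rule, the price is the highest bid: $53400.
Surplus = $53400 − $53400 = $0.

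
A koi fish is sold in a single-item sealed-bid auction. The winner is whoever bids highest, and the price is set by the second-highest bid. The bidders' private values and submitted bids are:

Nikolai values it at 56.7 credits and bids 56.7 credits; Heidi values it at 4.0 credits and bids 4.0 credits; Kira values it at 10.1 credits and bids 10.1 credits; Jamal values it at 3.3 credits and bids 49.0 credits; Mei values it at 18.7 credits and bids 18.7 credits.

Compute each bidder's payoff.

Ordered from highest: Nikolai 56.7 credits > Jamal 49.0 credits > Mei 18.7 credits > Kira 10.1 credits > Heidi 4.0 credits.
Nikolai has the top bid and wins; the price is the second-highest bid, 49.0 credits.
Nikolai's payoff = 56.7 credits − 49.0 credits = 7.7 credits. All other bidders lose, so their payoff is 0.

Payoffs: Nikolai 7.7 credits, Heidi 0.0 credits, Kira 0.0 credits, Jamal 0.0 credits, Mei 0.0 credits.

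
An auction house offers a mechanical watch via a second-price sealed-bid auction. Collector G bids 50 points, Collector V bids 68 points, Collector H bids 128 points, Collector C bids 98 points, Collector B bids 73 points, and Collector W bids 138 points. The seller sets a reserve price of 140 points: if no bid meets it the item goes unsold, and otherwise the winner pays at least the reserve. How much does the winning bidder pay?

unsold

Bids in descending order: Collector W 138 points > Collector H 128 points > Collector C 98 points > Collector B 73 points > Collector V 68 points > Collector G 50 points.
The top bid 138 points is below the reserve 140 points, so the item goes unsold and nothing is paid.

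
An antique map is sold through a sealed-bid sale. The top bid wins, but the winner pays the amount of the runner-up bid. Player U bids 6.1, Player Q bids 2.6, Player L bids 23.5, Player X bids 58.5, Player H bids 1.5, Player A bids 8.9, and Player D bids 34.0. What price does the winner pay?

Ordered from highest: Player X 58.5 > Player D 34.0 > Player L 23.5 > Player A 8.9 > Player U 6.1 > Player Q 2.6 > Player H 1.5.
Player X has the highest bid, so Player X wins.
The second-highest bid is 34.0, so that is what Player X pays.

The winner pays 34.0.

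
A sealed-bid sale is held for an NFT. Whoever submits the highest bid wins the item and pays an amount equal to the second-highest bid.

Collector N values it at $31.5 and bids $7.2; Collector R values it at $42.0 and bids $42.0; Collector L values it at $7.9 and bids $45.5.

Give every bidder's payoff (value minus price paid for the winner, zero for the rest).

Payoffs: Collector N $0.0, Collector R $0.0, Collector L -$34.1.

Ranking the bids: Collector L $45.5; Collector R $42.0; Collector N $7.2.
Collector L has the top bid and wins; the price is the second-highest bid, $42.0.
Collector L's payoff = $7.9 − $42.0 = -$34.1. All other bidders lose, so their payoff is 0.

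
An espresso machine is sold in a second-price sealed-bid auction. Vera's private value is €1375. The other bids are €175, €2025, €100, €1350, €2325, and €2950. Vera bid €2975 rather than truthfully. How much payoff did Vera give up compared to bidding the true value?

Regret: €1575.

The highest competing bid is €2950.
Bidding truthfully at €1375: the top bid is €2950 (a rival), so Vera loses. Payoff = €0.
Bidding €2975: Vera has the top bid, wins, and pays the second-highest bid €2950. Payoff = €1375 − €2950 = -€1575.
Regret = truthful payoff − actual payoff = €0 − -€1575 = €1575.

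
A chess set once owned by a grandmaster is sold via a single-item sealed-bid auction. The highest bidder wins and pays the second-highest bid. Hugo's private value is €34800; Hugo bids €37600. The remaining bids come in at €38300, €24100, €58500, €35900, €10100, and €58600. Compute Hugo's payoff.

€0

Highest competing bid: €58600.
Hugo's bid €37600 is not the highest, so Hugo loses, pays nothing, and earns zero payoff.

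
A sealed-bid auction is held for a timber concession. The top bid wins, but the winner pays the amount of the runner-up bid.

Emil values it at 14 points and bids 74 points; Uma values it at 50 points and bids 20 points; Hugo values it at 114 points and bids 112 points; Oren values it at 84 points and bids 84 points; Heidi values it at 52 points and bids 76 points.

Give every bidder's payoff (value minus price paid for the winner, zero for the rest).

Emil 0 points, Uma 0 points, Hugo 30 points, Oren 0 points, Heidi 0 points.

Ordered from highest: Hugo 112 points > Oren 84 points > Heidi 76 points > Emil 74 points > Uma 20 points.
Hugo has the top bid and wins; the price is the second-highest bid, 84 points.
Hugo's payoff = 114 points − 84 points = 30 points. All other bidders lose, so their payoff is 0.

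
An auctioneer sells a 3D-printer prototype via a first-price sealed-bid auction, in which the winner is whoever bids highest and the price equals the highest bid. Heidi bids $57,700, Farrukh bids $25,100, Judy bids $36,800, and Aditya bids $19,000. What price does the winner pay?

Price paid: $57,700.

Ranking the bids: Heidi $57,700 > Judy $36,800 > Farrukh $25,100 > Aditya $19,000.
Heidi is the highest bidder, so Heidi wins.
Under the first-price rule, the price is the highest bid: $57,700.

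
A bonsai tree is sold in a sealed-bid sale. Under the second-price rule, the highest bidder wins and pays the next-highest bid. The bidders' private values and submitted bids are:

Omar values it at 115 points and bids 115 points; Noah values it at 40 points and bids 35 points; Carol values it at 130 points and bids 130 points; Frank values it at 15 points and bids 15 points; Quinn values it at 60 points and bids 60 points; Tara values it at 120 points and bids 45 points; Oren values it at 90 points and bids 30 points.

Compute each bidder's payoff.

Omar 0 points, Noah 0 points, Carol 15 points, Frank 0 points, Quinn 0 points, Tara 0 points, Oren 0 points.

Ordered from highest: Carol 130 points; Omar 115 points; Quinn 60 points; Tara 45 points; Noah 35 points; Oren 30 points; Frank 15 points.
Carol has the top bid and wins; the price is the second-highest bid, 115 points.
Carol's payoff = 130 points − 115 points = 15 points. All other bidders lose, so their payoff is 0.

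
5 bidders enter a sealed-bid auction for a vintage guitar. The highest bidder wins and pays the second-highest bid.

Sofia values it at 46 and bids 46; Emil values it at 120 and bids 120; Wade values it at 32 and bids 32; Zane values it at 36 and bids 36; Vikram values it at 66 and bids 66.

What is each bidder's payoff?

Payoffs: Sofia 0, Emil 54, Wade 0, Zane 0, Vikram 0.

Bids in descending order: Emil 120 > Vikram 66 > Sofia 46 > Zane 36 > Wade 32.
Emil has the top bid and wins; the price is the second-highest bid, 66.
Emil's payoff = 120 − 66 = 54. All other bidders lose, so their payoff is 0.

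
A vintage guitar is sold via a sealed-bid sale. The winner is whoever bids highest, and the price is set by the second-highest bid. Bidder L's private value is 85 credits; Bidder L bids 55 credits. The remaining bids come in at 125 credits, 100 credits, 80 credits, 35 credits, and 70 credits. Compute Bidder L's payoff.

Highest competing bid: 125 credits.
Bidder L's bid 55 credits is not the highest, so Bidder L loses, pays nothing, and earns zero payoff.

0 credits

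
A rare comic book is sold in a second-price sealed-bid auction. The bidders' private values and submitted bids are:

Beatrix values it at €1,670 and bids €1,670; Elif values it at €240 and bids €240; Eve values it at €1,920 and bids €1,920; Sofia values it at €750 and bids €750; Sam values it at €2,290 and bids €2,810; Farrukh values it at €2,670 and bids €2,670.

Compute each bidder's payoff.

Ordered from highest: Sam €2,810 > Farrukh €2,670 > Eve €1,920 > Beatrix €1,670 > Sofia €750 > Elif €240.
Sam has the top bid and wins; the price is the second-highest bid, €2,670.
Sam's payoff = €2,290 − €2,670 = -€380. All other bidders lose, so their payoff is 0.

Beatrix €0, Elif €0, Eve €0, Sofia €0, Sam -€380, Farrukh €0.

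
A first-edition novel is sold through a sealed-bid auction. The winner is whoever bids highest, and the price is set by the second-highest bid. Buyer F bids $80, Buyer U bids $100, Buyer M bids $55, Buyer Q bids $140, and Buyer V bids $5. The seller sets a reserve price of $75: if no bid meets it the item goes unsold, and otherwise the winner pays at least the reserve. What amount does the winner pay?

Bids in descending order: Buyer Q $140 > Buyer U $100 > Buyer F $80 > Buyer M $55 > Buyer V $5.
Buyer Q has the highest bid, so Buyer Q wins.
The second-highest bid is $100, which exceeds the reserve, so that sets the price.

The winner pays $100.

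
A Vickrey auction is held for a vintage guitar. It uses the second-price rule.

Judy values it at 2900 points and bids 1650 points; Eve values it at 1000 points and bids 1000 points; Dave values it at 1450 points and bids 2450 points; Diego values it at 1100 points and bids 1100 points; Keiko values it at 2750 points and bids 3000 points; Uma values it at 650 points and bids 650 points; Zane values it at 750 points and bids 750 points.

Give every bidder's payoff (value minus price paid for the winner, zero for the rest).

Payoffs: Judy 0 points, Eve 0 points, Dave 0 points, Diego 0 points, Keiko 300 points, Uma 0 points, Zane 0 points.

Bids in descending order: Keiko 3000 points; Dave 2450 points; Judy 1650 points; Diego 1100 points; Eve 1000 points; Zane 750 points; Uma 650 points.
Keiko has the top bid and wins; the price is the second-highest bid, 2450 points.
Keiko's payoff = 2750 points − 2450 points = 300 points. All other bidders lose, so their payoff is 0.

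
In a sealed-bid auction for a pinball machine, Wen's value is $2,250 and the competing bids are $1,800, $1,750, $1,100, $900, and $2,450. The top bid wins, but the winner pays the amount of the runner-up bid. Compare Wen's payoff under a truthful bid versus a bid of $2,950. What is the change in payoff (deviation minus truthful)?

The highest competing bid is $2,450.
Bidding truthfully at $2,250: the top bid is $2,450 (a rival), so Wen loses. Payoff = $0.
Bidding $2,950: Wen has the top bid, wins, and pays the second-highest bid $2,450. Payoff = $2,250 − $2,450 = -$200.
Change = -$200 − $0 = -$200.

Change in payoff: -$200.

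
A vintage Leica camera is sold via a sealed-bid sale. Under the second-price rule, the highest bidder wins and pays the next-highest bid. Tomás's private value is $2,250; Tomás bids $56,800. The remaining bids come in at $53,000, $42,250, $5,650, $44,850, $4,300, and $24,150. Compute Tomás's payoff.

Highest competing bid: $53,000.
Tomás's bid $56,800 is the highest overall, so Tomás wins and pays the second-highest bid, $53,000.
Payoff = value − price = $2,250 − $53,000 = -$50,750.
Overbidding won the item at a price above value — truthful bidding would have avoided this loss.

-$50,750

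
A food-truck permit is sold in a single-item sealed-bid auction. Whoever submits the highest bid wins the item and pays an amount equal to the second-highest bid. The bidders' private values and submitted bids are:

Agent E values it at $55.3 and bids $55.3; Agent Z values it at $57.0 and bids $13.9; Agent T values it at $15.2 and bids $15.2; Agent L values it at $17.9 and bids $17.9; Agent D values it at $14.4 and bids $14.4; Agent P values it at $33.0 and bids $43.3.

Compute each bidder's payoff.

Payoffs: Agent E $12.0, Agent Z $0.0, Agent T $0.0, Agent L $0.0, Agent D $0.0, Agent P $0.0.

Sorted high to low: Agent E $55.3; Agent P $43.3; Agent L $17.9; Agent T $15.2; Agent D $14.4; Agent Z $13.9.
Agent E has the top bid and wins; the price is the second-highest bid, $43.3.
Agent E's payoff = $55.3 − $43.3 = $12.0. All other bidders lose, so their payoff is 0.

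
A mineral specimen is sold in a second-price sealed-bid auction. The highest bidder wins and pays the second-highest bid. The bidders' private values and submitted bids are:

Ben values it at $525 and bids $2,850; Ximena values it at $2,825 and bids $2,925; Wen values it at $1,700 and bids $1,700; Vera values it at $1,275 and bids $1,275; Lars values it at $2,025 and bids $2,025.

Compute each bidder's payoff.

Sorted high to low: Ximena $2,925, then Ben $2,850, then Lars $2,025, then Wen $1,700, then Vera $1,275.
Ximena has the top bid and wins; the price is the second-highest bid, $2,850.
Ximena's payoff = $2,825 − $2,850 = -$25. All other bidders lose, so their payoff is 0.

Ben $0, Ximena -$25, Wen $0, Vera $0, Lars $0.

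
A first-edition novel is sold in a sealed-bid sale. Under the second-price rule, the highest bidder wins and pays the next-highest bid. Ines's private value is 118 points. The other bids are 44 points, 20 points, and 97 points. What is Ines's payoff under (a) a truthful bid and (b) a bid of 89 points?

Truthful: 21 points; alternative: 0 points.

The highest competing bid is 97 points.
Bidding truthfully at 118 points: Ines has the top bid, wins, and pays the second-highest bid 97 points. Payoff = 118 points − 97 points = 21 points.
Bidding 89 points: the top bid is 97 points (a rival), so Ines loses. Payoff = 0 points.
Deviating from a truthful bid can only lose payoff in a second-price auction — never gain.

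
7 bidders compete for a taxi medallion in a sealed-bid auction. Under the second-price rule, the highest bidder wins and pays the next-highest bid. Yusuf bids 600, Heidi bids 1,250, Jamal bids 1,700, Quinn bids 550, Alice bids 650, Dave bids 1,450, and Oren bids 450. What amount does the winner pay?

The winner pays 1,450.

Bids in descending order: Jamal 1,700, then Dave 1,450, then Heidi 1,250, then Alice 650, then Yusuf 600, then Quinn 550, then Oren 450.
Jamal has the highest bid, so Jamal wins.
The second-highest bid is 1,450, so that is what Jamal pays.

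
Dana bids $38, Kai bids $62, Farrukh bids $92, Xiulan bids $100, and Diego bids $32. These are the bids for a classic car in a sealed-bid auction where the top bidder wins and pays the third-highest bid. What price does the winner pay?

Bids in descending order: Xiulan $100, then Farrukh $92, then Kai $62, then Dana $38, then Diego $32.
Xiulan is the highest bidder, so Xiulan wins.
Under the third-price rule, the price is the third-highest bid: $62.

$62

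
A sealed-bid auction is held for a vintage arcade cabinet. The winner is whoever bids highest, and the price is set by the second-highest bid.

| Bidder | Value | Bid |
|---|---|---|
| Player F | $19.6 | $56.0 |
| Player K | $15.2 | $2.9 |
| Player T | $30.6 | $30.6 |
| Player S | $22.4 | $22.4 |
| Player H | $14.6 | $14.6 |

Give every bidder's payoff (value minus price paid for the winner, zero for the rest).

Player F -$11.0, Player K $0.0, Player T $0.0, Player S $0.0, Player H $0.0.

Bids in descending order: Player F $56.0, then Player T $30.6, then Player S $22.4, then Player H $14.6, then Player K $2.9.
Player F has the top bid and wins; the price is the second-highest bid, $30.6.
Player F's payoff = $19.6 − $30.6 = -$11.0. All other bidders lose, so their payoff is 0.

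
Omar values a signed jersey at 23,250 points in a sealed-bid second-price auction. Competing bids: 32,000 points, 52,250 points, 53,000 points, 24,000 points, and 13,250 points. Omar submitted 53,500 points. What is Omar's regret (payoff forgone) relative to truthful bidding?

The highest competing bid is 53,000 points.
Bidding truthfully at 23,250 points: the top bid is 53,000 points (a rival), so Omar loses. Payoff = 0 points.
Bidding 53,500 points: Omar has the top bid, wins, and pays the second-highest bid 53,000 points. Payoff = 23,250 points − 53,000 points = -29,750 points.
Regret = truthful payoff − actual payoff = 0 points − -29,750 points = 29,750 points.
This is the dominant-strategy logic: truthful bidding weakly beats any alternative.

Regret: 29,750 points.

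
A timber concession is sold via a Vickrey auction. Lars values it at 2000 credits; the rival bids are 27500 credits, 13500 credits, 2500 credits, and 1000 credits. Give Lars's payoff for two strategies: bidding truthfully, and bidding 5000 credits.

The highest competing bid is 27500 credits.
Bidding truthfully at 2000 credits: the top bid is 27500 credits (a rival), so Lars loses. Payoff = 0 credits.
Bidding 5000 credits: the top bid is 27500 credits (a rival), so Lars loses. Payoff = 0 credits.
The bid only affects whether you win, not the price — here both bids land on the same side of the top rival bid, so the deviation is payoff-neutral.

(a) 0 credits  (b) 0 credits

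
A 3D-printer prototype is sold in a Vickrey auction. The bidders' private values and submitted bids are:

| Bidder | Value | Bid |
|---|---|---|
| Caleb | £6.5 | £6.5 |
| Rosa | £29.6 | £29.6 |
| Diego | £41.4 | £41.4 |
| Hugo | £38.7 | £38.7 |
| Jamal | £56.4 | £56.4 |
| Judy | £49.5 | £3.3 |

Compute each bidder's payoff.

Caleb £0.0, Rosa £0.0, Diego £0.0, Hugo £0.0, Jamal £15.0, Judy £0.0.

Sorted high to low: Jamal £56.4; Diego £41.4; Hugo £38.7; Rosa £29.6; Caleb £6.5; Judy £3.3.
Jamal has the top bid and wins; the price is the second-highest bid, £41.4.
Jamal's payoff = £56.4 − £41.4 = £15.0. All other bidders lose, so their payoff is 0.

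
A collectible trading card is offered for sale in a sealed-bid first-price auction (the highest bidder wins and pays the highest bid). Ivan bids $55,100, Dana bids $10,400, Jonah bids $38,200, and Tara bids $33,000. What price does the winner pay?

$55,100

Bids in descending order: Ivan $55,100 > Jonah $38,200 > Tara $33,000 > Dana $10,400.
Ivan is the highest bidder, so Ivan wins.
Under the first-price rule, the price is the highest bid: $55,100.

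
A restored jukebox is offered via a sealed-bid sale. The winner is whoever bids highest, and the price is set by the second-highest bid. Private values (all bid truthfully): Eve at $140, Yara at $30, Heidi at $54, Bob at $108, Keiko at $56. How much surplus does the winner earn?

Ordered from highest: Eve $140; Bob $108; Keiko $56; Heidi $54; Yara $30.
Eve wins with the top bid and pays the second-highest, $108.
Surplus = $140 − $108 = $32.

$32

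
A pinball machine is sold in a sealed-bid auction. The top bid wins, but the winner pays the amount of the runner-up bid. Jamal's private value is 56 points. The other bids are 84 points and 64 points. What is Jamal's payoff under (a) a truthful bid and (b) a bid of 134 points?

(a) 0 points  (b) -28 points

The highest competing bid is 84 points.
Bidding truthfully at 56 points: the top bid is 84 points (a rival), so Jamal loses. Payoff = 0 points.
Bidding 134 points: Jamal has the top bid, wins, and pays the second-highest bid 84 points. Payoff = 56 points − 84 points = -28 points.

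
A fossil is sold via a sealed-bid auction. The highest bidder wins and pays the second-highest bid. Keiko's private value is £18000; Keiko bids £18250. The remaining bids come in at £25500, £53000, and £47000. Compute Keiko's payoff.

Highest competing bid: £53000.
Keiko's bid £18250 is not the highest, so Keiko loses, pays nothing, and earns zero payoff.

£0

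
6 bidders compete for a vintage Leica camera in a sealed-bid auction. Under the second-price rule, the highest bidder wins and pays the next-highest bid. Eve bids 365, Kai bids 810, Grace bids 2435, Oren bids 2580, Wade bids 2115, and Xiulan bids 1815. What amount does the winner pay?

The winner pays 2435.

Ordered from highest: Oren 2580, then Grace 2435, then Wade 2115, then Xiulan 1815, then Kai 810, then Eve 365.
Oren has the highest bid, so Oren wins.
The second-highest bid is 2435, so that is what Oren pays.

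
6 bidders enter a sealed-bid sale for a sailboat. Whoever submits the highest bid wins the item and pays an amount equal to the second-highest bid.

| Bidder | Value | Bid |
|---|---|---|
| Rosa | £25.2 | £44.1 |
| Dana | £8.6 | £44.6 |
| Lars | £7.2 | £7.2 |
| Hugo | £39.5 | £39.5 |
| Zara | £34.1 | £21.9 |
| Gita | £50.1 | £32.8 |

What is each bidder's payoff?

Rosa £0.0, Dana -£35.5, Lars £0.0, Hugo £0.0, Zara £0.0, Gita £0.0.

Ordered from highest: Dana £44.6; Rosa £44.1; Hugo £39.5; Gita £32.8; Zara £21.9; Lars £7.2.
Dana has the top bid and wins; the price is the second-highest bid, £44.1.
Dana's payoff = £8.6 − £44.1 = -£35.5. All other bidders lose, so their payoff is 0.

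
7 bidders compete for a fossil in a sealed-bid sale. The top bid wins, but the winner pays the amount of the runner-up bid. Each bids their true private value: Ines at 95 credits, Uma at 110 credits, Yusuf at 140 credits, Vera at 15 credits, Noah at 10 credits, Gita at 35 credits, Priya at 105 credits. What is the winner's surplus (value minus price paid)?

Surplus = 30 credits.

Ordered from highest: Yusuf 140 credits; Uma 110 credits; Priya 105 credits; Ines 95 credits; Gita 35 credits; Vera 15 credits; Noah 10 credits.
Yusuf wins with the top bid and pays the second-highest, 110 credits.
Surplus = 140 credits − 110 credits = 30 credits.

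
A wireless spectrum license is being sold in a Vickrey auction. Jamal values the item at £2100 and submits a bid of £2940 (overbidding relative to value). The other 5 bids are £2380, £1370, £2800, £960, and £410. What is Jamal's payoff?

Highest competing bid: £2800.
Jamal's bid £2940 is the highest overall, so Jamal wins and pays the second-highest bid, £2800.
Payoff = value − price = £2100 − £2800 = -£700.
Overbidding won the item at a price above value — truthful bidding would have avoided this loss.

Payoff = -£700.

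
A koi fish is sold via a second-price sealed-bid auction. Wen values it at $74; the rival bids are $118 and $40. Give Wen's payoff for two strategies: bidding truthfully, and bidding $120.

(a) $0  (b) -$44

The highest competing bid is $118.
Bidding truthfully at $74: the top bid is $118 (a rival), so Wen loses. Payoff = $0.
Bidding $120: Wen has the top bid, wins, and pays the second-highest bid $118. Payoff = $74 − $118 = -$44.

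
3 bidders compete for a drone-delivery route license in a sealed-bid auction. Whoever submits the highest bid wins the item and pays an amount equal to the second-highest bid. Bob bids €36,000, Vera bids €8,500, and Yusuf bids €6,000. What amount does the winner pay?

The winner pays €8,500.

Sorted high to low: Bob €36,000; Vera €8,500; Yusuf €6,000.
Bob has the highest bid, so Bob wins.
The second-highest bid is €8,500, so that is what Bob pays.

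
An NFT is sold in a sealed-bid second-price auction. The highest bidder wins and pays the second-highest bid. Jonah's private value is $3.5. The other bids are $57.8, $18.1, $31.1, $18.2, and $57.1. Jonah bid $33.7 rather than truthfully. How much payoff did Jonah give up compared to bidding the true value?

$0.0

The highest competing bid is $57.8.
Bidding truthfully at $3.5: the top bid is $57.8 (a rival), so Jonah loses. Payoff = $0.0.
Bidding $33.7: the top bid is $57.8 (a rival), so Jonah loses. Payoff = $0.0.
Regret = truthful payoff − actual payoff = $0.0 − $0.0 = $0.0.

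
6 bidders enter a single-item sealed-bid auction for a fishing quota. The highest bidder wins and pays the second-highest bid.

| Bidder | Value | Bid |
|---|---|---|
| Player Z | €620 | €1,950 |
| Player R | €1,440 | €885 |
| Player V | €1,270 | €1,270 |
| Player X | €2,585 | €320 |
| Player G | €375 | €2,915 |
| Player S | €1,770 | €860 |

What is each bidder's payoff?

Player Z €0, Player R €0, Player V €0, Player X €0, Player G -€1,575, Player S €0.

Ordered from highest: Player G €2,915, then Player Z €1,950, then Player V €1,270, then Player R €885, then Player S €860, then Player X €320.
Player G has the top bid and wins; the price is the second-highest bid, €1,950.
Player G's payoff = €375 − €1,950 = -€1,575. All other bidders lose, so their payoff is 0.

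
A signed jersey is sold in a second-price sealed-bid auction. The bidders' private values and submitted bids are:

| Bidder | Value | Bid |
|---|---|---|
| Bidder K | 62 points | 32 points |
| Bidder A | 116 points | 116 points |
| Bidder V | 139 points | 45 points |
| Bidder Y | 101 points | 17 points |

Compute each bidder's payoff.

Bidder K 0 points, Bidder A 71 points, Bidder V 0 points, Bidder Y 0 points.

Ordered from highest: Bidder A 116 points, then Bidder V 45 points, then Bidder K 32 points, then Bidder Y 17 points.
Bidder A has the top bid and wins; the price is the second-highest bid, 45 points.
Bidder A's payoff = 116 points − 45 points = 71 points. All other bidders lose, so their payoff is 0.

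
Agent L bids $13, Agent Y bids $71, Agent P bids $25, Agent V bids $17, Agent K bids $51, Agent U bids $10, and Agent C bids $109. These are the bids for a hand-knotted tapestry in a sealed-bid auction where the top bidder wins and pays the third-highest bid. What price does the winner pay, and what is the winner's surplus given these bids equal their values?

The winner pays $51 for a surplus of $58.

Sorted high to low: Agent C $109; Agent Y $71; Agent K $51; Agent P $25; Agent V $17; Agent L $13; Agent U $10.
Agent C is the highest bidder, so Agent C wins.
Under the third-price rule, the price is the third-highest bid: $51.
Surplus = $109 − $51 = $58.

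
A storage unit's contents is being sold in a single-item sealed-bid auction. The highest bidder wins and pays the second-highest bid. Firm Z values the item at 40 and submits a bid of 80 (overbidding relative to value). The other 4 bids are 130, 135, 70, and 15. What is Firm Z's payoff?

Highest competing bid: 135.
Firm Z's bid 80 is not the highest, so Firm Z loses, pays nothing, and earns zero payoff.

0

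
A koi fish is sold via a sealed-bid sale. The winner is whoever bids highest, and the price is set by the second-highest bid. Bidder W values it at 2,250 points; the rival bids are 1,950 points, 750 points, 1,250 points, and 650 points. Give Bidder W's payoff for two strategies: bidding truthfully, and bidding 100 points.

Truthful: 300 points; alternative: 0 points.

The highest competing bid is 1,950 points.
Bidding truthfully at 2,250 points: Bidder W has the top bid, wins, and pays the second-highest bid 1,950 points. Payoff = 2,250 points − 1,950 points = 300 points.
Bidding 100 points: the top bid is 1,950 points (a rival), so Bidder W loses. Payoff = 0 points.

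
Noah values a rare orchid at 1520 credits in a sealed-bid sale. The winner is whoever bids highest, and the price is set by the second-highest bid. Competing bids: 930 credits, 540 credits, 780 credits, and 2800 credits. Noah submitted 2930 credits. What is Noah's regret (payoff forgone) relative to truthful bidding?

Payoff forgone: 1280 credits.

The highest competing bid is 2800 credits.
Bidding truthfully at 1520 credits: the top bid is 2800 credits (a rival), so Noah loses. Payoff = 0 credits.
Bidding 2930 credits: Noah has the top bid, wins, and pays the second-highest bid 2800 credits. Payoff = 1520 credits − 2800 credits = -1280 credits.
Regret = truthful payoff − actual payoff = 0 credits − -1280 credits = 1280 credits.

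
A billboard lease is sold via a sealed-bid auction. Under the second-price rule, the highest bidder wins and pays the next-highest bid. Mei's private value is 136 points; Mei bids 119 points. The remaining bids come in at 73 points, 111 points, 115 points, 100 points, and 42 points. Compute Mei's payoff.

Highest competing bid: 115 points.
Mei's bid 119 points is the highest overall, so Mei wins and pays the second-highest bid, 115 points.
Payoff = value − price = 136 points − 115 points = 21 points.

Payoff = 21 points.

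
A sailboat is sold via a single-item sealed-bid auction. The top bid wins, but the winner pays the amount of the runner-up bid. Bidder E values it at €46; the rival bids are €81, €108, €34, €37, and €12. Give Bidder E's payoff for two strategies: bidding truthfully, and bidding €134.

The highest competing bid is €108.
Bidding truthfully at €46: the top bid is €108 (a rival), so Bidder E loses. Payoff = €0.
Bidding €134: Bidder E has the top bid, wins, and pays the second-highest bid €108. Payoff = €46 − €108 = -€62.
Deviating from a truthful bid can only lose payoff in a second-price auction — never gain.

Truthful: €0; alternative: -€62.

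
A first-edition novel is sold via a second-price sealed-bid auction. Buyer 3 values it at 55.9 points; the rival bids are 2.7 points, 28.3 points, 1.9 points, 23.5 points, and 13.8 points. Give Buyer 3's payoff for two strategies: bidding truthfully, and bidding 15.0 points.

The highest competing bid is 28.3 points.
Bidding truthfully at 55.9 points: Buyer 3 has the top bid, wins, and pays the second-highest bid 28.3 points. Payoff = 55.9 points − 28.3 points = 27.6 points.
Bidding 15.0 points: the top bid is 28.3 points (a rival), so Buyer 3 loses. Payoff = 0.0 points.

Truthful: 27.6 points; alternative: 0.0 points.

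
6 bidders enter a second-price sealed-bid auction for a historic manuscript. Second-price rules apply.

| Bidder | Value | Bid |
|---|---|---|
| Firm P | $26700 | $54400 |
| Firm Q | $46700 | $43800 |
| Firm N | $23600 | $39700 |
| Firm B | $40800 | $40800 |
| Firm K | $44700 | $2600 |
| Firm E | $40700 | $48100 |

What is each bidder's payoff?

Payoffs: Firm P -$21400, Firm Q $0, Firm N $0, Firm B $0, Firm K $0, Firm E $0.

Ordered from highest: Firm P $54400 > Firm E $48100 > Firm Q $43800 > Firm B $40800 > Firm N $39700 > Firm K $2600.
Firm P has the top bid and wins; the price is the second-highest bid, $48100.
Firm P's payoff = $26700 − $48100 = -$21400. All other bidders lose, so their payoff is 0.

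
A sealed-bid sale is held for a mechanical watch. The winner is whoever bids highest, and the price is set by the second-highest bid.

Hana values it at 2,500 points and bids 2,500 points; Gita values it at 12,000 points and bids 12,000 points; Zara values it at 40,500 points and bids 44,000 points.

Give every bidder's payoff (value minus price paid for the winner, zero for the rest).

Hana 0 points, Gita 0 points, Zara 28,500 points.

Bids in descending order: Zara 44,000 points > Gita 12,000 points > Hana 2,500 points.
Zara has the top bid and wins; the price is the second-highest bid, 12,000 points.
Zara's payoff = 40,500 points − 12,000 points = 28,500 points. All other bidders lose, so their payoff is 0.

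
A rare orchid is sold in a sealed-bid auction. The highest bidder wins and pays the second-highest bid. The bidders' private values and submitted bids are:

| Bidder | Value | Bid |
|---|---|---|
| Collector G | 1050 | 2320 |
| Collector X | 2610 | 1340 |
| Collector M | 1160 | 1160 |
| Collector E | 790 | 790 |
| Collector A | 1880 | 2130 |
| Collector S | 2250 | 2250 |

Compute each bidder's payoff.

Bids in descending order: Collector G 2320 > Collector S 2250 > Collector A 2130 > Collector X 1340 > Collector M 1160 > Collector E 790.
Collector G has the top bid and wins; the price is the second-highest bid, 2250.
Collector G's payoff = 1050 − 2250 = -1200. All other bidders lose, so their payoff is 0.

Collector G -1200, Collector X 0, Collector M 0, Collector E 0, Collector A 0, Collector S 0.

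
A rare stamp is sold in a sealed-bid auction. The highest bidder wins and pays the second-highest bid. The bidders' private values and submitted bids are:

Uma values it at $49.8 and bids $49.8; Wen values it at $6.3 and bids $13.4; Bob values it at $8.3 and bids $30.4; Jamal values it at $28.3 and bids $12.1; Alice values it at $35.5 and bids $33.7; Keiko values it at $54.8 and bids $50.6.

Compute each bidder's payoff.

Bids in descending order: Keiko $50.6 > Uma $49.8 > Alice $33.7 > Bob $30.4 > Wen $13.4 > Jamal $12.1.
Keiko has the top bid and wins; the price is the second-highest bid, $49.8.
Keiko's payoff = $54.8 − $49.8 = $5.0. All other bidders lose, so their payoff is 0.

Uma $0.0, Wen $0.0, Bob $0.0, Jamal $0.0, Alice $0.0, Keiko $5.0.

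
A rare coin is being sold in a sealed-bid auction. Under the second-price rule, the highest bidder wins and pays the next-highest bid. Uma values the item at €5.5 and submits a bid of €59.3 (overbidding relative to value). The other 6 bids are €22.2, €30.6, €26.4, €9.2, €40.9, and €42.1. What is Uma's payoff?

Highest competing bid: €42.1.
Uma's bid €59.3 is the highest overall, so Uma wins and pays the second-highest bid, €42.1.
Payoff = value − price = €5.5 − €42.1 = -€36.6.
Overbidding won the item at a price above value — truthful bidding would have avoided this loss.

Uma's payoff: -€36.6.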